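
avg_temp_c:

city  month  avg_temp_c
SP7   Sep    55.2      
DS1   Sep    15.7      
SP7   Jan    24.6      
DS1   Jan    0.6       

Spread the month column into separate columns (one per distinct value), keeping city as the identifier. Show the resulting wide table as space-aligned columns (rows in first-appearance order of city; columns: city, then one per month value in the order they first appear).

Columns: city plus the 2 distinct month values (Sep, Jan).
For example, row SP7 column Sep takes avg_temp_c=55.2 from the long row (SP7, Sep).

city  Sep   Jan 
SP7   55.2  24.6
DS1   15.7  0.6 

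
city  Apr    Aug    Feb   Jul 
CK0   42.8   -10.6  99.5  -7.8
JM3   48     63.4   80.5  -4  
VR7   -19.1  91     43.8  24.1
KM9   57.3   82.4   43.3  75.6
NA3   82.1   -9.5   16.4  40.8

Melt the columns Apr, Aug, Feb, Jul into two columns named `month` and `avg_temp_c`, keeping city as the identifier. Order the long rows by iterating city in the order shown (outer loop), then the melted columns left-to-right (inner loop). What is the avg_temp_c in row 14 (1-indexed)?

20 rows total (5 × 4). Row 14: index ⌊(14-1)/4⌋ = 3 into city → KM9; (14-1) mod 4 = 1 into the melted columns → Aug.
So row 14 is (KM9, Aug, 82.4); avg_temp_c = 82.4.

82.4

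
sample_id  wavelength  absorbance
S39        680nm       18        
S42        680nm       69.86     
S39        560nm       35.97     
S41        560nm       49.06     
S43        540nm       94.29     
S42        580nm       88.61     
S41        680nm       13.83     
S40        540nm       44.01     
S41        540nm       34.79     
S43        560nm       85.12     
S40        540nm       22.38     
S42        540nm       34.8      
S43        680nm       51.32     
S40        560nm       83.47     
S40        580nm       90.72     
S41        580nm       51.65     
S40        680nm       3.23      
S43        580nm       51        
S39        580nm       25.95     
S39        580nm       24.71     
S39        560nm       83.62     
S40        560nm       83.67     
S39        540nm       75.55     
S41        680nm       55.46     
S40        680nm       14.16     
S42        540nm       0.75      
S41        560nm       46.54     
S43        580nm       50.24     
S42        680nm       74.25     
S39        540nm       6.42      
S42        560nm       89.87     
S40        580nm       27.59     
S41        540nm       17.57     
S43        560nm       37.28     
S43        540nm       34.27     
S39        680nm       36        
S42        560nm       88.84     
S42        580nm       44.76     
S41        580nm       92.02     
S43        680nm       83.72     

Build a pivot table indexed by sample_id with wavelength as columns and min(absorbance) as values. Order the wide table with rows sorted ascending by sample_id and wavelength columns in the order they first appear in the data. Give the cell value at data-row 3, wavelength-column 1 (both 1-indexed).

13.83

With rows sorted ascending by sample_id, row 3 is sample_id=S41. wavelength columns in first-appearance order: 680nm, 560nm, 540nm, 580nm; column 1 is 680nm.
Long rows with sample_id=S41, wavelength=680nm: min(13.83, 55.46) = 13.83.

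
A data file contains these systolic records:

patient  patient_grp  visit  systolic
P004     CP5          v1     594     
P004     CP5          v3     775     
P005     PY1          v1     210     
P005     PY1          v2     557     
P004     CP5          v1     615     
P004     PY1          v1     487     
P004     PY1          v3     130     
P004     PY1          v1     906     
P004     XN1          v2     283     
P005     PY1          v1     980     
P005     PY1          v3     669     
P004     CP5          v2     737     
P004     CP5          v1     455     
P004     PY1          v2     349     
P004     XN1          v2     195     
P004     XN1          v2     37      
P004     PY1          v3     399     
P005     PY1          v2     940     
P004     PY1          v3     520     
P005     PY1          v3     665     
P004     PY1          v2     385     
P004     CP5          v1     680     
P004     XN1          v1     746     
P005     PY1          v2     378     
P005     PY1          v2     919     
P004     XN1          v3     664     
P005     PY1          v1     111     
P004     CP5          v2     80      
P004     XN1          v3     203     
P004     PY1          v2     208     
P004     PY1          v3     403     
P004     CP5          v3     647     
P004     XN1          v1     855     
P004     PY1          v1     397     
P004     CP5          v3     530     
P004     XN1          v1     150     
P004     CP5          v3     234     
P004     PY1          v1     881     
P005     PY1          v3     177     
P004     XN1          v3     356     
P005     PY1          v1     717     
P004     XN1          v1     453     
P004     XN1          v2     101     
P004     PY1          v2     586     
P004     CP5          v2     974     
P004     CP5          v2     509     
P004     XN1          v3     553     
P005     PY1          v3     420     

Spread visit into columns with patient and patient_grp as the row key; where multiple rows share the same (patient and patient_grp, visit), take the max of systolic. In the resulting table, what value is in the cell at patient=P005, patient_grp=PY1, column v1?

Rows with patient=P005, patient_grp=PY1 and visit=v1: systolic values are 210, 980, 111, 717.
max(210, 980, 111, 717) = 980.

980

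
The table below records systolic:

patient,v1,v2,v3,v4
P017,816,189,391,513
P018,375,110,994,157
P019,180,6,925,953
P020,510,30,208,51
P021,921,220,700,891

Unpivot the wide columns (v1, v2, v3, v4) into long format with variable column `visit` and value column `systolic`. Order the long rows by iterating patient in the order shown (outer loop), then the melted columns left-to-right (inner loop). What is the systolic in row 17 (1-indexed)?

20 rows total (5 × 4). Row 17: index ⌊(17-1)/4⌋ = 4 into patient → P021; (17-1) mod 4 = 0 into the melted columns → v1.
So row 17 is (P021, v1, 921); systolic = 921.

921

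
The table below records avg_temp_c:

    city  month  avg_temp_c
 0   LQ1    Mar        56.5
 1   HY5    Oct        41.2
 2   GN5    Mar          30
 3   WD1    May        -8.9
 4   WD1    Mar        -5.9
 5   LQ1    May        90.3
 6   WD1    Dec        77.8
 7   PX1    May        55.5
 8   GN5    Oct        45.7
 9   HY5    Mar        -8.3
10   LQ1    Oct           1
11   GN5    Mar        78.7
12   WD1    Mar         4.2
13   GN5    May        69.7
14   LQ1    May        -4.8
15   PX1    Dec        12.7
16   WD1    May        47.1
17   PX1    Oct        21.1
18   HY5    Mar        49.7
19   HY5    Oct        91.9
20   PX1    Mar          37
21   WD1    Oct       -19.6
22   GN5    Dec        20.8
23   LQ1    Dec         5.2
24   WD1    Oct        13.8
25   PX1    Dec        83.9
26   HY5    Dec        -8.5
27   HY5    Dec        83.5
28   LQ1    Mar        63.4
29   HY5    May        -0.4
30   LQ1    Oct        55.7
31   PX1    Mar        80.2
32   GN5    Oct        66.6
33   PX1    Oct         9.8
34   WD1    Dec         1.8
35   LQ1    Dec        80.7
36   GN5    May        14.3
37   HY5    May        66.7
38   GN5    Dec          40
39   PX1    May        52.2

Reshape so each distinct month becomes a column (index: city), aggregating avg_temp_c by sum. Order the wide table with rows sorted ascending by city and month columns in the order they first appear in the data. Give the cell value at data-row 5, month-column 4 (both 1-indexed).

With rows sorted ascending by city, row 5 is city=WD1. month columns in first-appearance order: Mar, Oct, May, Dec; column 4 is Dec.
Long rows with city=WD1, month=Dec: 77.8 + 1.8 = 79.6.

79.6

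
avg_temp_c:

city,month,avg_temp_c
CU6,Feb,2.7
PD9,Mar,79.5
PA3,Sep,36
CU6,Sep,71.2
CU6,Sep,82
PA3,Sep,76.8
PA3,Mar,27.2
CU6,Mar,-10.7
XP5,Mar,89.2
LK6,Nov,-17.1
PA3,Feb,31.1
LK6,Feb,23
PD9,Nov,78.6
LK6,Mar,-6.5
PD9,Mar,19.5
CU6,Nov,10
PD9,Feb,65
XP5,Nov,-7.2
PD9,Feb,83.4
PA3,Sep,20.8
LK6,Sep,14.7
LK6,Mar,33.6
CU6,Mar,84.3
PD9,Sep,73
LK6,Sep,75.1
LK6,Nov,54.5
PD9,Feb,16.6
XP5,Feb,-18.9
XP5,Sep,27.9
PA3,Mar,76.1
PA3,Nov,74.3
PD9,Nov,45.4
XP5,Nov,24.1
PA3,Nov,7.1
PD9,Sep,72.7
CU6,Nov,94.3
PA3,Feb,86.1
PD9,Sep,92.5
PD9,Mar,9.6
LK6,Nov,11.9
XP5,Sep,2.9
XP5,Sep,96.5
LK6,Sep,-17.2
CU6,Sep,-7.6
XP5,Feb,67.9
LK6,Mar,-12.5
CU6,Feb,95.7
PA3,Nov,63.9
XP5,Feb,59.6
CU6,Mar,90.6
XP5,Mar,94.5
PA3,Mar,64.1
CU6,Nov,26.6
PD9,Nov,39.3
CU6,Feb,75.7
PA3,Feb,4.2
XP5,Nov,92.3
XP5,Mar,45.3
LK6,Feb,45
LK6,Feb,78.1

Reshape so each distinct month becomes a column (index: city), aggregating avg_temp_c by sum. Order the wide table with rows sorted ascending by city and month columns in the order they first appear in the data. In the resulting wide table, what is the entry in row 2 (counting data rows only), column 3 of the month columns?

With rows sorted ascending by city, row 2 is city=LK6. month columns in first-appearance order: Feb, Mar, Sep, Nov; column 3 is Sep.
Long rows with city=LK6, month=Sep: 14.7 + 75.1 + -17.2 = 72.6.

72.6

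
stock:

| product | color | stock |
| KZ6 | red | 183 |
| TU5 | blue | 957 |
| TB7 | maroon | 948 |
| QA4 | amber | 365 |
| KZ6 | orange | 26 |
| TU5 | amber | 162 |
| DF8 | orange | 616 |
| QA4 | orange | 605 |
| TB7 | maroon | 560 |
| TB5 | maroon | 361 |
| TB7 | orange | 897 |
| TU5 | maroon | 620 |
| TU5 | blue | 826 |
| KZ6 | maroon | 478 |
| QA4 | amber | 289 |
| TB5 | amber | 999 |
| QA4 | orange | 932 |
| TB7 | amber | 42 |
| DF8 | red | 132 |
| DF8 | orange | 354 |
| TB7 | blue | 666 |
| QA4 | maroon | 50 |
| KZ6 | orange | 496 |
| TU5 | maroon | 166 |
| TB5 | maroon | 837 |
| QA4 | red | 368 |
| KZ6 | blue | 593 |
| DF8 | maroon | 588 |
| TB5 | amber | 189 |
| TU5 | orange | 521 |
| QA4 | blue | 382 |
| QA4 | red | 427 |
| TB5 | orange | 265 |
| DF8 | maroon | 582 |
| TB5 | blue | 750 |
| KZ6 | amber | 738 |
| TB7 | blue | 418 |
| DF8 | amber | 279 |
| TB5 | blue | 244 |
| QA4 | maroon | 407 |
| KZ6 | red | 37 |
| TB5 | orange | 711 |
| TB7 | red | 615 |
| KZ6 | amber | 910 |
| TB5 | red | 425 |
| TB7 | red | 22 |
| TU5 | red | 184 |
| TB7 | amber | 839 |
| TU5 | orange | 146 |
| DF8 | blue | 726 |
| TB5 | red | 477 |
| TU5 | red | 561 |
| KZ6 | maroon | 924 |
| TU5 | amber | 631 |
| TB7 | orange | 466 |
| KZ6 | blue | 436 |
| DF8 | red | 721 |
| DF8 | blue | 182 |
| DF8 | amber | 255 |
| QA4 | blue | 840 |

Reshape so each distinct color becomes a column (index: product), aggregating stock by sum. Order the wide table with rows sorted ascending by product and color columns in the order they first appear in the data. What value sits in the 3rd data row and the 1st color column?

795

With rows sorted ascending by product, row 3 is product=QA4. color columns in first-appearance order: red, blue, maroon, amber, orange; column 1 is red.
Long rows with product=QA4, color=red: 368 + 427 = 795.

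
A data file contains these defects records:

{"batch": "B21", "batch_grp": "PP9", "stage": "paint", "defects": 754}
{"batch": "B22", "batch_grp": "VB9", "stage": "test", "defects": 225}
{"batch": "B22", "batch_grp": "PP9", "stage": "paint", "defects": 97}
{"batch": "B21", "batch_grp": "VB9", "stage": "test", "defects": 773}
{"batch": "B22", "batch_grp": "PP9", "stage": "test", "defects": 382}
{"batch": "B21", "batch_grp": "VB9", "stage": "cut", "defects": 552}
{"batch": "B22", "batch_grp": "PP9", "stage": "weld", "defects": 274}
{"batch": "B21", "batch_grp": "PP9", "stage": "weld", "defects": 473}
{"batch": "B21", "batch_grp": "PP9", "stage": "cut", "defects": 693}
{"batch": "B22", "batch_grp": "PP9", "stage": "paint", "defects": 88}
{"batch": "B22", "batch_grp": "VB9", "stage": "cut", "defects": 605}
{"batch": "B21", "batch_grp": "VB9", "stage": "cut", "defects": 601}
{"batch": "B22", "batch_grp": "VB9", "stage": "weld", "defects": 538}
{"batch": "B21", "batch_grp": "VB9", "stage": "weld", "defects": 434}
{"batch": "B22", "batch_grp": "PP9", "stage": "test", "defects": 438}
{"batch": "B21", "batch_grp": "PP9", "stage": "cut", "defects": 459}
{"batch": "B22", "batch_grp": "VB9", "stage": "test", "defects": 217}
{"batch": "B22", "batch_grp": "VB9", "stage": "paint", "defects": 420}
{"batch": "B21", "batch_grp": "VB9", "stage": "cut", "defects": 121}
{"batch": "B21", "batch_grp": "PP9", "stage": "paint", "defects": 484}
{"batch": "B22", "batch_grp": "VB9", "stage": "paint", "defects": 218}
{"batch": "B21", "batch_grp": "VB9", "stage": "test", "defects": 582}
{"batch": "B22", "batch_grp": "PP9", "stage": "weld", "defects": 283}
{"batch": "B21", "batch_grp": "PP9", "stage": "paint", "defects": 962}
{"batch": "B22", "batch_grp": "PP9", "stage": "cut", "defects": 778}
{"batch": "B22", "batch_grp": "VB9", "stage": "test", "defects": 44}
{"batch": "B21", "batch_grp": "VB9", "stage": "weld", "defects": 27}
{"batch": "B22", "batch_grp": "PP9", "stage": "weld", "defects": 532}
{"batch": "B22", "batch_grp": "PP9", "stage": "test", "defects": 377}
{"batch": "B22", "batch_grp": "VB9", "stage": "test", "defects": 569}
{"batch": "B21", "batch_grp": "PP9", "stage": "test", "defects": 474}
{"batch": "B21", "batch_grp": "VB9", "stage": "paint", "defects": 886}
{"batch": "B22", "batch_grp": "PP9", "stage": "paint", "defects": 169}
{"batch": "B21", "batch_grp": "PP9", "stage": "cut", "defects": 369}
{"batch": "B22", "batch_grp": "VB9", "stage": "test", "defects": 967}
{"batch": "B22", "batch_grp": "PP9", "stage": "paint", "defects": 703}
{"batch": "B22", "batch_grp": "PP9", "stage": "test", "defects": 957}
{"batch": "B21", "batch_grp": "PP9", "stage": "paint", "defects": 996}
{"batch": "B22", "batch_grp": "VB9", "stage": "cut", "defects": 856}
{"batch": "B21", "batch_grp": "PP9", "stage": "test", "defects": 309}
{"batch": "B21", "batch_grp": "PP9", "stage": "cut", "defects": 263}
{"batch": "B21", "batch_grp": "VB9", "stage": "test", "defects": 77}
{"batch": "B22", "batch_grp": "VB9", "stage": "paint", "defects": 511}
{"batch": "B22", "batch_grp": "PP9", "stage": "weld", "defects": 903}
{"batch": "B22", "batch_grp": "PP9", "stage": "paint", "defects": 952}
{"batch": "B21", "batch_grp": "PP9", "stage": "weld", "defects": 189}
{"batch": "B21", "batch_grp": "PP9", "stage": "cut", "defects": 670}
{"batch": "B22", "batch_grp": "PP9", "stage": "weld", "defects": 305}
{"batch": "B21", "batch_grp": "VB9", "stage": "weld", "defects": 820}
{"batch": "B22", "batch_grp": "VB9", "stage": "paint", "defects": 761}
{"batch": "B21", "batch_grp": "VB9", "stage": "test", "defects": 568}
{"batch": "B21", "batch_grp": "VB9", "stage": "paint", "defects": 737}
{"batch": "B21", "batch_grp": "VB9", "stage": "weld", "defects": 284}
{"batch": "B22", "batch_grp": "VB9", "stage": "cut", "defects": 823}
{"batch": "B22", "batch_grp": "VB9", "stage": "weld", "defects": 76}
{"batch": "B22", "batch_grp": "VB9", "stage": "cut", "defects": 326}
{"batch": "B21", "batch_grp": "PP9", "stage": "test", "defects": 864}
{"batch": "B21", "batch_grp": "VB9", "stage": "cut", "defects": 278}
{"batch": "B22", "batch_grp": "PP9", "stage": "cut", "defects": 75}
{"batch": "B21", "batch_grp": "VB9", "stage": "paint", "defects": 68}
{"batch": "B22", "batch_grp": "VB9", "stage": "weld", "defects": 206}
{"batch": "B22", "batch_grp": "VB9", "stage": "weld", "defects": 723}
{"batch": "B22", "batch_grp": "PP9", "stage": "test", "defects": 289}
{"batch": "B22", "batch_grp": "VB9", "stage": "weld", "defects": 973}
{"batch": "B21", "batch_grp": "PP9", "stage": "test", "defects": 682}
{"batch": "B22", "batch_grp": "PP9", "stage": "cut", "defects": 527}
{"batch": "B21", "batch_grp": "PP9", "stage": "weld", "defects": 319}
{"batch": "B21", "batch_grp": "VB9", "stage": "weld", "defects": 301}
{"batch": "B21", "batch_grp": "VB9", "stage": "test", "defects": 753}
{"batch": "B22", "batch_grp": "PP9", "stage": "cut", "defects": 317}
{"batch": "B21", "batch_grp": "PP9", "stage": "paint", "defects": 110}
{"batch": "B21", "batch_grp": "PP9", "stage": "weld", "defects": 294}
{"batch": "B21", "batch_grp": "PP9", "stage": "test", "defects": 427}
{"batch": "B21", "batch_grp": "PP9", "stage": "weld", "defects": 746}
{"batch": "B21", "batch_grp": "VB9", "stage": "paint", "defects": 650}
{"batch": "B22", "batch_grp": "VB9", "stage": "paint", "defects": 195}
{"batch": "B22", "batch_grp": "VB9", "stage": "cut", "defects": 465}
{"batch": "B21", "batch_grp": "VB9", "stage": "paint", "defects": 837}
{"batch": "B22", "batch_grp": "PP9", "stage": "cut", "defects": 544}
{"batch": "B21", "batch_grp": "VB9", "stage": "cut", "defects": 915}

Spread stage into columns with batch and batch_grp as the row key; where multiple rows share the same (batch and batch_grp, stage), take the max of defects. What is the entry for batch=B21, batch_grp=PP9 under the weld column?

746

Rows with batch=B21, batch_grp=PP9 and stage=weld: defects values are 473, 189, 319, 294, 746.
max(473, 189, 319, 294, 746) = 746.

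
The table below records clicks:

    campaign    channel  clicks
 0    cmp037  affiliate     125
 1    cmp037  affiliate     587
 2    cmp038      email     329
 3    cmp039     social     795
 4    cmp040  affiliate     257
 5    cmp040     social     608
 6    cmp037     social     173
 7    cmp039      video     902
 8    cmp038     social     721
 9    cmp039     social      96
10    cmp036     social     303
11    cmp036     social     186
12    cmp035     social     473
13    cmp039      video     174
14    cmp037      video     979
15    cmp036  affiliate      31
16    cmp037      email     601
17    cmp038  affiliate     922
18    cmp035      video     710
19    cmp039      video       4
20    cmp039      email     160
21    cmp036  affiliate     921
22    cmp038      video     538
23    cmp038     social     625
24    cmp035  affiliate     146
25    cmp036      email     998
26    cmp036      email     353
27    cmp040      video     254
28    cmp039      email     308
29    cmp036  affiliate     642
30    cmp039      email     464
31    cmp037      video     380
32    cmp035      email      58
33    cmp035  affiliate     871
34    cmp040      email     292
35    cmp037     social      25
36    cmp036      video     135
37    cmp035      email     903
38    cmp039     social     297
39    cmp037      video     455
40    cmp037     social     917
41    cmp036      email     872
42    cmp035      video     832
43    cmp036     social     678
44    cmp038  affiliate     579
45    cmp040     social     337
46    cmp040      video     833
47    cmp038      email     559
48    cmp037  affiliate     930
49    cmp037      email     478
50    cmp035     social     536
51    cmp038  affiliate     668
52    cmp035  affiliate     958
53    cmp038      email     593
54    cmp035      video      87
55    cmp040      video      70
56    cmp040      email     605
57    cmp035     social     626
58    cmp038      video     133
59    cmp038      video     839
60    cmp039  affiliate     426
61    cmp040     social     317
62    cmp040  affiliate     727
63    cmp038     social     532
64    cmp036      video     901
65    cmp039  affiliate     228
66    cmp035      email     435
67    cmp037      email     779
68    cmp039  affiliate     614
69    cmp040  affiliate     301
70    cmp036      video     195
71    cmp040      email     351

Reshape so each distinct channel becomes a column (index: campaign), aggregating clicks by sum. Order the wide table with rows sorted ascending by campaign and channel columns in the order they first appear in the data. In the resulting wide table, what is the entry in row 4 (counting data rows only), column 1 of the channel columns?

With rows sorted ascending by campaign, row 4 is campaign=cmp038. channel columns in first-appearance order: affiliate, email, social, video; column 1 is affiliate.
Long rows with campaign=cmp038, channel=affiliate: 922 + 579 + 668 = 2169.

2169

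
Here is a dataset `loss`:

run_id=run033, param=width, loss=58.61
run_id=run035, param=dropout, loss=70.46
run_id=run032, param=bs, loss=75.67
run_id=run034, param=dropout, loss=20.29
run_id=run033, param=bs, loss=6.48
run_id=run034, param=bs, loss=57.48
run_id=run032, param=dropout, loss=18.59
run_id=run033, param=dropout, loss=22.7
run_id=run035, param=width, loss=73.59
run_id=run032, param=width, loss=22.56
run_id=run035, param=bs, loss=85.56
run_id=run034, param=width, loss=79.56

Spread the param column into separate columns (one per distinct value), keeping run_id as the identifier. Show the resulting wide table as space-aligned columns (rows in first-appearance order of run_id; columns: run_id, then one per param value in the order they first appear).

run_id  width  dropout  bs   
run033  58.61  22.7     6.48 
run035  73.59  70.46    85.56
run032  22.56  18.59    75.67
run034  79.56  20.29    57.48

Columns: run_id plus the 3 distinct param values (width, dropout, bs).
For example, row run033 column width takes loss=58.61 from the long row (run033, width).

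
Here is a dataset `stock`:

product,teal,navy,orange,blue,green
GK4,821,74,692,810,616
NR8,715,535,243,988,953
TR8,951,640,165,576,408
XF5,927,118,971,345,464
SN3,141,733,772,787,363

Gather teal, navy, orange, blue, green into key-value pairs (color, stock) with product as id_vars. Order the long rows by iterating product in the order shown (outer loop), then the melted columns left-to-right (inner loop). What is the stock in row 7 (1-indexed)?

535

25 rows total (5 × 5). Row 7: index ⌊(7-1)/5⌋ = 1 into product → NR8; (7-1) mod 5 = 1 into the melted columns → navy.
So row 7 is (NR8, navy, 535); stock = 535.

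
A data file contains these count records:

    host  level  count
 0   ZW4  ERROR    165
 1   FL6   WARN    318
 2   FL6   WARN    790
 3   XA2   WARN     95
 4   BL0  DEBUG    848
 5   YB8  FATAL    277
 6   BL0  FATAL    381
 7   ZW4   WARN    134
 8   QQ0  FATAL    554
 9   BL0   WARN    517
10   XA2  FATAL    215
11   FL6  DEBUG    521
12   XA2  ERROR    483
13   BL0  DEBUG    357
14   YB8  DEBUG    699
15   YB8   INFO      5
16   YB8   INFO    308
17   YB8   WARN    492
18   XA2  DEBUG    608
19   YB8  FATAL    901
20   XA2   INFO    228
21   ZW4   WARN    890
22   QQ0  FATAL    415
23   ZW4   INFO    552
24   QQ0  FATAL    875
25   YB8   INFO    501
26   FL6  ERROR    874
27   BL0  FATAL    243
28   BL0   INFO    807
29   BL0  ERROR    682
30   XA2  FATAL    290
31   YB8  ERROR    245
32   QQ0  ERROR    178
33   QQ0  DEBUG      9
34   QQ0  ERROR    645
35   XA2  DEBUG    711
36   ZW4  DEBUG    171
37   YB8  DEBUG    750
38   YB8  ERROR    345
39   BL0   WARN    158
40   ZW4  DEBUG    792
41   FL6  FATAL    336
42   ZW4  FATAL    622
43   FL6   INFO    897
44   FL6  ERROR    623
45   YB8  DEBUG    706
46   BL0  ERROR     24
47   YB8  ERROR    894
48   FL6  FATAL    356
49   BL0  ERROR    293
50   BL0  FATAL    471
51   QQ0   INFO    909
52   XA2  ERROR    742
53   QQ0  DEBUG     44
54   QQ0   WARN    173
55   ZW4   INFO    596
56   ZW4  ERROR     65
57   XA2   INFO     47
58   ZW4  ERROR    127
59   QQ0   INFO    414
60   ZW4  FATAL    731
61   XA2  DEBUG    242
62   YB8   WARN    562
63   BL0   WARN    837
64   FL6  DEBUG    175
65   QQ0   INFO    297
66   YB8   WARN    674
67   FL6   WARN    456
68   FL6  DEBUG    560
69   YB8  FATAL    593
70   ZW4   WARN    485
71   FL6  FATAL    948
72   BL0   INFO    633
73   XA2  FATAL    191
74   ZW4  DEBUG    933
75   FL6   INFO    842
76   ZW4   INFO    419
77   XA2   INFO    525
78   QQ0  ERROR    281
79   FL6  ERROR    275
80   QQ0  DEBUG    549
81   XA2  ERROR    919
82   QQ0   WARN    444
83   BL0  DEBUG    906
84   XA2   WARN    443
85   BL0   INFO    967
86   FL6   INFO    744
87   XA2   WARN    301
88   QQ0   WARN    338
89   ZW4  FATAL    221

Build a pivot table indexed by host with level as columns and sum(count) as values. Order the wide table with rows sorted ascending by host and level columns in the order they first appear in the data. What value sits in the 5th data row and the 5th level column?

814

With rows sorted ascending by host, row 5 is host=YB8. level columns in first-appearance order: ERROR, WARN, DEBUG, FATAL, INFO; column 5 is INFO.
Long rows with host=YB8, level=INFO: 5 + 308 + 501 = 814.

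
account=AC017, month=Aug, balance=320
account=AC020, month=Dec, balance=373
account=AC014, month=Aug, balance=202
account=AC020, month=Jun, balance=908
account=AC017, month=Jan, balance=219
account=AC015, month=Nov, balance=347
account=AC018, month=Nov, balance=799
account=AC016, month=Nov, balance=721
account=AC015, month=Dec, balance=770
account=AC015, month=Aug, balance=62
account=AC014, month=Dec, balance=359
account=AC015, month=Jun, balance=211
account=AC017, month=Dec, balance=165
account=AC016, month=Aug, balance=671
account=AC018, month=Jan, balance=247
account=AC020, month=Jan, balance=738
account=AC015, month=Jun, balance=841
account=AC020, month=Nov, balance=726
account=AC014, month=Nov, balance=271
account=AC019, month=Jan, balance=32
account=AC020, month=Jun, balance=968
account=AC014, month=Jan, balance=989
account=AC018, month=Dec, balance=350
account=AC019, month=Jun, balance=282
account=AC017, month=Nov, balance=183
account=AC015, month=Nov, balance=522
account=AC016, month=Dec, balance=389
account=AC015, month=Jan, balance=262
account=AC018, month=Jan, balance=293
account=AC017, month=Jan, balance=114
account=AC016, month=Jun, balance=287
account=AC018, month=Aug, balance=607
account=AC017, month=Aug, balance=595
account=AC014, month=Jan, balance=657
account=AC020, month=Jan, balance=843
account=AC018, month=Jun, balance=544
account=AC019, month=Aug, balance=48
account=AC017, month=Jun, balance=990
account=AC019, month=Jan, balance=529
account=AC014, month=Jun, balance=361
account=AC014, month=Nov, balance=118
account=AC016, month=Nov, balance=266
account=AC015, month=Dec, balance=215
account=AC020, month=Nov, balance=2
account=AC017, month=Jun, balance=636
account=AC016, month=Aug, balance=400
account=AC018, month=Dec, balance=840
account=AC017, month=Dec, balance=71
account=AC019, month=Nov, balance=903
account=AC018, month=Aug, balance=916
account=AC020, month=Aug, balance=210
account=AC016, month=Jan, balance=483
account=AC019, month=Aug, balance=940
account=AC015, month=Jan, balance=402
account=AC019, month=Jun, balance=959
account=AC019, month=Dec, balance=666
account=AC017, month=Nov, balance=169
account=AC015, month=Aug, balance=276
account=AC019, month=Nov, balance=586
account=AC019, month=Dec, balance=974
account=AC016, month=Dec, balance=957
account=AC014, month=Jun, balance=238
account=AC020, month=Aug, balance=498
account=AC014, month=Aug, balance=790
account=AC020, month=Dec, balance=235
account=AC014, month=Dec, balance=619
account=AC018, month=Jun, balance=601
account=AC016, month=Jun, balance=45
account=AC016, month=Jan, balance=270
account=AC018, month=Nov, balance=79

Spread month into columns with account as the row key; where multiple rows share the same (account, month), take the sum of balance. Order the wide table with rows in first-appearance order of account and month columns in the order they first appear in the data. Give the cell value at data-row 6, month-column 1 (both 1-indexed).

With rows in first-appearance order of account, row 6 is account=AC016. month columns in first-appearance order: Aug, Dec, Jun, Jan, Nov; column 1 is Aug.
Long rows with account=AC016, month=Aug: 671 + 400 = 1071.

1071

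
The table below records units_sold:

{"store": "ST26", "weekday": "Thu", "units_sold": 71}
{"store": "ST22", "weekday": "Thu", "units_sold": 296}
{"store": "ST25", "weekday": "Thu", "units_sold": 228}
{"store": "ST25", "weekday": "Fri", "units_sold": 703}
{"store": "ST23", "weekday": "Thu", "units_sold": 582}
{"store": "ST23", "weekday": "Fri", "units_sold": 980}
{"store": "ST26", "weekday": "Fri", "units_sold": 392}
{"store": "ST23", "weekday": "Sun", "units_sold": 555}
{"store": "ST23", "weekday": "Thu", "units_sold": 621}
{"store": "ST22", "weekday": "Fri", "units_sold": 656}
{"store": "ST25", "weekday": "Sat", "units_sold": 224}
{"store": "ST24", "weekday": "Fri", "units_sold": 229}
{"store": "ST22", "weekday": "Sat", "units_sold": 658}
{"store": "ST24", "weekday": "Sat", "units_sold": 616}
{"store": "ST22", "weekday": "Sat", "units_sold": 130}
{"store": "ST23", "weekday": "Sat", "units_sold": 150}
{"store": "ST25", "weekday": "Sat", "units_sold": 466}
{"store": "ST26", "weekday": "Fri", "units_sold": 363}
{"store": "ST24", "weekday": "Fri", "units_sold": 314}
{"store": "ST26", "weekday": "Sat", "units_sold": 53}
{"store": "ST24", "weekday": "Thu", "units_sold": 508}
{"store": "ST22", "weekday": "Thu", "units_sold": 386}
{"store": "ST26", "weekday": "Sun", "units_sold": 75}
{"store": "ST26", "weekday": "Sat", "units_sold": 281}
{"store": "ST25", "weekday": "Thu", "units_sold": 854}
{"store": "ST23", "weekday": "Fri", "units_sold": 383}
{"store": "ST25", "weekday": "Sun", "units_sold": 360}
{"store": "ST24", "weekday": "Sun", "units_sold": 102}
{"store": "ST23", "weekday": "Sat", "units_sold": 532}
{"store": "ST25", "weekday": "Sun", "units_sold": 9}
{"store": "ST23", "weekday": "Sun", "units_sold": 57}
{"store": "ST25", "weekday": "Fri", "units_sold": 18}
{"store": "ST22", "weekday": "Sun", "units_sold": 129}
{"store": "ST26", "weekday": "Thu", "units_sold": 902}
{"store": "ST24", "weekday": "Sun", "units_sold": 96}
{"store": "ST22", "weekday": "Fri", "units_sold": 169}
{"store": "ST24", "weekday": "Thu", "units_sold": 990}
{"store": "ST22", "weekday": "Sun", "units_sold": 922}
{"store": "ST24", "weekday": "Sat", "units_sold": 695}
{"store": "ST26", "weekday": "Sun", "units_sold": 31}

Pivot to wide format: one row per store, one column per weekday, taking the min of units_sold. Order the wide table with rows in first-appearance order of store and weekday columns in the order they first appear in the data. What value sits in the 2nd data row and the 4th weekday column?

With rows in first-appearance order of store, row 2 is store=ST22. weekday columns in first-appearance order: Thu, Fri, Sun, Sat; column 4 is Sat.
Long rows with store=ST22, weekday=Sat: min(658, 130) = 130.

130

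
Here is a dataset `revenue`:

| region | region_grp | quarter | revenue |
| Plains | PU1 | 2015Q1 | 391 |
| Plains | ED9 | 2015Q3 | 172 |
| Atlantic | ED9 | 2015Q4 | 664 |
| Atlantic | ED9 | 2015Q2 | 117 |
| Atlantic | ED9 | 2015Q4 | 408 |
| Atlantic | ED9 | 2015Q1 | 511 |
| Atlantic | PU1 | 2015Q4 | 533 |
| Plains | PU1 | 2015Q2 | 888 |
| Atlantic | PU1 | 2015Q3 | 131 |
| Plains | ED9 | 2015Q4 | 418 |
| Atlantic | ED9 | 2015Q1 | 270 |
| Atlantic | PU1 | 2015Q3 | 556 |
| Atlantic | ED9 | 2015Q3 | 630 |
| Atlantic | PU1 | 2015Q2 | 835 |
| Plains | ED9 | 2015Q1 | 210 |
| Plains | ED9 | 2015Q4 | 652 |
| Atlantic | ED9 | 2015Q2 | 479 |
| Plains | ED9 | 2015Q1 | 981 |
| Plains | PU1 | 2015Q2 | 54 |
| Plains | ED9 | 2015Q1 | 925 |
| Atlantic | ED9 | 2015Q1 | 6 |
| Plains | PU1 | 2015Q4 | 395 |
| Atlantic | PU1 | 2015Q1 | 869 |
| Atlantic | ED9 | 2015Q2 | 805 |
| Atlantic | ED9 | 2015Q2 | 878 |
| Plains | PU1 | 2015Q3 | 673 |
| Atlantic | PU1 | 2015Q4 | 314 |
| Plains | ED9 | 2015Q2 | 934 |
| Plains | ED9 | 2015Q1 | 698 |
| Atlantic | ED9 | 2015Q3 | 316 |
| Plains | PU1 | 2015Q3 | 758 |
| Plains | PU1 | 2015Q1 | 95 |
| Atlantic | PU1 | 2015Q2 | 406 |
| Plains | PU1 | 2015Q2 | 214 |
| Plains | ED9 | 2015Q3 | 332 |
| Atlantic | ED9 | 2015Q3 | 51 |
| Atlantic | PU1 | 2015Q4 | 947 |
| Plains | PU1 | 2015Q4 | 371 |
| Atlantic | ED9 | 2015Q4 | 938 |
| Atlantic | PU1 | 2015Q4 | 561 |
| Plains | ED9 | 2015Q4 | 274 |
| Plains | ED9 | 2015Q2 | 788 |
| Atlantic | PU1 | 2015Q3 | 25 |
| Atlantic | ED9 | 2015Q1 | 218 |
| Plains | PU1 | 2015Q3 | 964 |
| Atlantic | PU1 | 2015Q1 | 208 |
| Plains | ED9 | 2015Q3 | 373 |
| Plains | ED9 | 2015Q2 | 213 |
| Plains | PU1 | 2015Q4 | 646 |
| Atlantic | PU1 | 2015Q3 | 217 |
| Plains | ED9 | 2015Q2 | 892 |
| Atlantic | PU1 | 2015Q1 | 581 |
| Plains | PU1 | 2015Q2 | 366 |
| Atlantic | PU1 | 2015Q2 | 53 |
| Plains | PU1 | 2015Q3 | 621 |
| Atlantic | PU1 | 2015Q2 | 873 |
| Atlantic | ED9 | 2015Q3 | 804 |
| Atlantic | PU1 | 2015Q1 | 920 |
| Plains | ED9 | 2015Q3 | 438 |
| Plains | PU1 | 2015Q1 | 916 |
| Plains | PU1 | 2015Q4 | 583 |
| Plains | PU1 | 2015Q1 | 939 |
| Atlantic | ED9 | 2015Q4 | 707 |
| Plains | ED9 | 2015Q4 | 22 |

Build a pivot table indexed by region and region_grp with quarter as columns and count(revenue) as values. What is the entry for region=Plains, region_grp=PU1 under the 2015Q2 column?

Rows with region=Plains, region_grp=PU1 and quarter=2015Q2: revenue values are 888, 54, 214, 366.
4 rows match — count = 4.

4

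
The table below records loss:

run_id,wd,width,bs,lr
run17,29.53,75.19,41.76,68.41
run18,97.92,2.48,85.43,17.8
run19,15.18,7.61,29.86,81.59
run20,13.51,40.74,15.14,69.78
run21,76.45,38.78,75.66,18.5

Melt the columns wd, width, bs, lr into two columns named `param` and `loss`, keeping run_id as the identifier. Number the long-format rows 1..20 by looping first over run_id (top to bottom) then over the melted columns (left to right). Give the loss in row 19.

20 rows total (5 × 4). Row 19: index ⌊(19-1)/4⌋ = 4 into run_id → run21; (19-1) mod 4 = 2 into the melted columns → bs.
So row 19 is (run21, bs, 75.66); loss = 75.66.

75.66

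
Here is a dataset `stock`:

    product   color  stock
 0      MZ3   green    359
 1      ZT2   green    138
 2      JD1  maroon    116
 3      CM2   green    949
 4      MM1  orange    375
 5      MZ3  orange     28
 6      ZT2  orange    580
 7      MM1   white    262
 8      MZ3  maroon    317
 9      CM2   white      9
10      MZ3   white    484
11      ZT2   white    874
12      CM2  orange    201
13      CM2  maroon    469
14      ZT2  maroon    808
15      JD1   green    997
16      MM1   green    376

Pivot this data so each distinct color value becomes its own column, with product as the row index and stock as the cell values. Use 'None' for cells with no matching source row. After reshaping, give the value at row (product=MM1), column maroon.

No long-format row has product=MM1 and color=maroon, so the cell is None.

None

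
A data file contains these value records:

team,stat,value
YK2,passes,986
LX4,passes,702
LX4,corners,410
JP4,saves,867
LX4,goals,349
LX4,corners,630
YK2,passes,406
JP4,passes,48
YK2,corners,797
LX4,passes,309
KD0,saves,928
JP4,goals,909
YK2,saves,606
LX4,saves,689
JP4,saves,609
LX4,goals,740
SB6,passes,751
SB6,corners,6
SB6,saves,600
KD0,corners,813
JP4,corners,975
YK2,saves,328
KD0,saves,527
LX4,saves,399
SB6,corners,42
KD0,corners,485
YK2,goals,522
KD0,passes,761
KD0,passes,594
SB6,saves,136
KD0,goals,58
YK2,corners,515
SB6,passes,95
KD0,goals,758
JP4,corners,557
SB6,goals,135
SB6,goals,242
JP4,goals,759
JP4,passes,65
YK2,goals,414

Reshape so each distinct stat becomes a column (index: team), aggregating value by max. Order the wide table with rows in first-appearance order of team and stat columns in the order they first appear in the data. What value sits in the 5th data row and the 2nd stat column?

With rows in first-appearance order of team, row 5 is team=SB6. stat columns in first-appearance order: passes, corners, saves, goals; column 2 is corners.
Long rows with team=SB6, stat=corners: max(6, 42) = 42.

42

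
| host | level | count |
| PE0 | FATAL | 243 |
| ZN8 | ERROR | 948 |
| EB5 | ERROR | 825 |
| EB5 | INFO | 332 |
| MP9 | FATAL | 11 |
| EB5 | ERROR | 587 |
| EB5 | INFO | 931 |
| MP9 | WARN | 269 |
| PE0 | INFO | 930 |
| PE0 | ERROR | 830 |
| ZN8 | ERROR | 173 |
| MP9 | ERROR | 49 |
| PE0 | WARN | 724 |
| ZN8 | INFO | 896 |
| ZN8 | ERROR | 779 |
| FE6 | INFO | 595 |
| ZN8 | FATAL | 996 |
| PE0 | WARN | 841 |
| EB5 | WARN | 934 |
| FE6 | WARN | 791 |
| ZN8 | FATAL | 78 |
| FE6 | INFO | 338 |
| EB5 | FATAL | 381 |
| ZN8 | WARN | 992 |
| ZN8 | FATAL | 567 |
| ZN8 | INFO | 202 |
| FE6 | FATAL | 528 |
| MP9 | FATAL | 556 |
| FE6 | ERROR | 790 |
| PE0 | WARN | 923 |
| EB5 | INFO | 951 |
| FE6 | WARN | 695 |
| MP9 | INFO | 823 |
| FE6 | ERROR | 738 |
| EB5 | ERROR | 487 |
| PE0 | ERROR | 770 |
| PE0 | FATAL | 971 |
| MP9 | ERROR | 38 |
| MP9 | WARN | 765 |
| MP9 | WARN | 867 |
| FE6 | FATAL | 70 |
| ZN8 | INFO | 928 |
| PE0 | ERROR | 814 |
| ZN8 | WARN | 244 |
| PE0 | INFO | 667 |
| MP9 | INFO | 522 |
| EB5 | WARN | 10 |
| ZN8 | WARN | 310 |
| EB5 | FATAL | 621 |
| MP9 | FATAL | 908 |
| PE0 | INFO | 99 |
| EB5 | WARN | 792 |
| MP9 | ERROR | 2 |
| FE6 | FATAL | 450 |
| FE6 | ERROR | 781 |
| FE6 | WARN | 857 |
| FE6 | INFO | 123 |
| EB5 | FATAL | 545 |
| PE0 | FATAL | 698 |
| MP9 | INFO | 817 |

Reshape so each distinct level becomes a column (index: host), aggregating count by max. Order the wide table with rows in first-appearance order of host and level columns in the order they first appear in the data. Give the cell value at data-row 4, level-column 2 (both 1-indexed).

49

With rows in first-appearance order of host, row 4 is host=MP9. level columns in first-appearance order: FATAL, ERROR, INFO, WARN; column 2 is ERROR.
Long rows with host=MP9, level=ERROR: max(49, 38, 2) = 49.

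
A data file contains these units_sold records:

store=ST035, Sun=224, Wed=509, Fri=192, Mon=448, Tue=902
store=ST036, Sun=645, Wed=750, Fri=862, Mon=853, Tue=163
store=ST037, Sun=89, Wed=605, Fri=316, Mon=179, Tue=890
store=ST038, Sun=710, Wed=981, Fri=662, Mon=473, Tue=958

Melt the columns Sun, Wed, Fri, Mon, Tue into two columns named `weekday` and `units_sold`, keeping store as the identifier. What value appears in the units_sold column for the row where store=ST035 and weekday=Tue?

902

Unpivoting turns each (store, wide-column) pair into one long row.
The wide cell at row ST035, column Tue holds 902, so the long row (ST035, Tue) has units_sold=902.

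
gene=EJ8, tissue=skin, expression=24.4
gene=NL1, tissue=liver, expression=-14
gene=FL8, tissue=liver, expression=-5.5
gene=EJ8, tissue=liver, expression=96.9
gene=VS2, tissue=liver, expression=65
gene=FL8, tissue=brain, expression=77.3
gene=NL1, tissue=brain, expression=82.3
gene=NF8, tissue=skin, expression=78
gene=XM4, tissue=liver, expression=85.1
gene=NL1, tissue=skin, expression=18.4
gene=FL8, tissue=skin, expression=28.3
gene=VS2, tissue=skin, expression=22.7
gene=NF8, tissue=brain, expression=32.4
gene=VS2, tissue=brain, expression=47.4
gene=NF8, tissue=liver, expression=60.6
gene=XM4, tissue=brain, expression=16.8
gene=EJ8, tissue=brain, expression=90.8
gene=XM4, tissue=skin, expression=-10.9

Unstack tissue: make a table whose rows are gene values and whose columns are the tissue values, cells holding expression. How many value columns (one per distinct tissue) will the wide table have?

3

3 distinct tissue values: brain, liver, skin.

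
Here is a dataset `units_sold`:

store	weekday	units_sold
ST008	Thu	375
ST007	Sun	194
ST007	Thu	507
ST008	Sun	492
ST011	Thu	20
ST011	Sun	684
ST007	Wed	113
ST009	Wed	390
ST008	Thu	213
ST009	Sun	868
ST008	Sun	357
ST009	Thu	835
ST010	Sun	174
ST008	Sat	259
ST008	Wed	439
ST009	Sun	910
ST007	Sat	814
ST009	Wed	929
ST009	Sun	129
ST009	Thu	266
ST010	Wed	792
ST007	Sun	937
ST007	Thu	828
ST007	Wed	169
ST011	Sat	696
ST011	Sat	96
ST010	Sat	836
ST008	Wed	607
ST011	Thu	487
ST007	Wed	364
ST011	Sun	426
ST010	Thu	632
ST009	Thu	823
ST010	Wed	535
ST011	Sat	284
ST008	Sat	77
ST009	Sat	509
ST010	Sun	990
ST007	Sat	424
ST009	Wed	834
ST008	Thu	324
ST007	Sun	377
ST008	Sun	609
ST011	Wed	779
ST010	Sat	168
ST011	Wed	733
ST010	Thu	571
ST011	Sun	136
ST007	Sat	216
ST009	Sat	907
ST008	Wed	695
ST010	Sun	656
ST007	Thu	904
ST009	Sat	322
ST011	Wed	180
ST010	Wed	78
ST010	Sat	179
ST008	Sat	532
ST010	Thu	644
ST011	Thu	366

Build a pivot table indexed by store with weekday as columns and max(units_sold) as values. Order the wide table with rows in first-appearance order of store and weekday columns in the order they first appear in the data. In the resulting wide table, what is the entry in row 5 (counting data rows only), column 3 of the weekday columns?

With rows in first-appearance order of store, row 5 is store=ST010. weekday columns in first-appearance order: Thu, Sun, Wed, Sat; column 3 is Wed.
Long rows with store=ST010, weekday=Wed: max(792, 535, 78) = 792.

792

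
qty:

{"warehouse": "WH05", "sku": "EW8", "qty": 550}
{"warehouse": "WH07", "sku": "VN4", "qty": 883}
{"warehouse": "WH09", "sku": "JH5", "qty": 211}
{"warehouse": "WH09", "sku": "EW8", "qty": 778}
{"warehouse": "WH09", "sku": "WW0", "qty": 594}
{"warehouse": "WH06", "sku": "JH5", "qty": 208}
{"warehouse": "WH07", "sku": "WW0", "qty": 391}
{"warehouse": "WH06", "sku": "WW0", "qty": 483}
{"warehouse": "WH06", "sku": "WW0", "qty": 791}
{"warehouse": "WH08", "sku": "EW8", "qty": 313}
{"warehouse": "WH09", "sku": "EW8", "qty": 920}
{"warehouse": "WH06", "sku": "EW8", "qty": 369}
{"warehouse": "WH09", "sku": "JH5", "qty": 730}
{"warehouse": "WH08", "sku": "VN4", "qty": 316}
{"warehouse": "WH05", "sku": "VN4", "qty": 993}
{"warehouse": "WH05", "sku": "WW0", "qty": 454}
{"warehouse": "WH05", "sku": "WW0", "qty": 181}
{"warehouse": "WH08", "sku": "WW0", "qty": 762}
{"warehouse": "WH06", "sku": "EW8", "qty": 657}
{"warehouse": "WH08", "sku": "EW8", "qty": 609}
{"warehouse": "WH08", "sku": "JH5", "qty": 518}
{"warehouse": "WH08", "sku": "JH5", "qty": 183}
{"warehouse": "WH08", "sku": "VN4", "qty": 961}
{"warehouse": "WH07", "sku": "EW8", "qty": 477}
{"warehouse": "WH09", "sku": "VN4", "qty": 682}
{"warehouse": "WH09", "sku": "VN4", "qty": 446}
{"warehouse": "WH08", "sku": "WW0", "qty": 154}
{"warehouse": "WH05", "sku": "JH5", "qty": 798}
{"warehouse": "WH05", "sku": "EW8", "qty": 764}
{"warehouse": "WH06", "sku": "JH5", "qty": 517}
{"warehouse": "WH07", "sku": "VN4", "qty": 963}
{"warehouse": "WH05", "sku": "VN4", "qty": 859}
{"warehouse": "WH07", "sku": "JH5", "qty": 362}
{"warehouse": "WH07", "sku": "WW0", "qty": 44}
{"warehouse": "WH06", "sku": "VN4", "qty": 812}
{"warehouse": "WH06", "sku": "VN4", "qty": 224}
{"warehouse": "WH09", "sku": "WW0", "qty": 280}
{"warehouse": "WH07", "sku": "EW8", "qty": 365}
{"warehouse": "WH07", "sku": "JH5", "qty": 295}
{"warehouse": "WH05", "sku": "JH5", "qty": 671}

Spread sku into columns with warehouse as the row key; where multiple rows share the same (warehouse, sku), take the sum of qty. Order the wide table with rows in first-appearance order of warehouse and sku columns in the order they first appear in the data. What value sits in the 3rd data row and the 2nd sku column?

With rows in first-appearance order of warehouse, row 3 is warehouse=WH09. sku columns in first-appearance order: EW8, VN4, JH5, WW0; column 2 is VN4.
Long rows with warehouse=WH09, sku=VN4: 682 + 446 = 1128.

1128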